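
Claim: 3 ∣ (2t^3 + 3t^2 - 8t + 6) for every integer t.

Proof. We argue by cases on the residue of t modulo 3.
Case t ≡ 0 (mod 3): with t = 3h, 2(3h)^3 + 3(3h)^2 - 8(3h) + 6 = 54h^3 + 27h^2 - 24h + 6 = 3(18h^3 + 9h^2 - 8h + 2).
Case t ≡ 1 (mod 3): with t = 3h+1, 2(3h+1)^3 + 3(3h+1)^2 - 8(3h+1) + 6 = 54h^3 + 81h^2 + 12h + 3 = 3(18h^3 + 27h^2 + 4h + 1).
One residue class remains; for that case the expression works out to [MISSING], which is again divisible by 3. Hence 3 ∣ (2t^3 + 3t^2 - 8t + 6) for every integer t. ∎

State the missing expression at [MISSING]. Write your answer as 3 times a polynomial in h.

3(18h^3 + 45h^2 + 28h + 6)

The residues treated are {0, 1}, so the missing case is t ≡ 2 (mod 3); write t = 3h+2.
Then 2(3h+2)^3 + 3(3h+2)^2 - 8(3h+2) + 6 = 54h^3 + 135h^2 + 84h + 18 = 3(18h^3 + 45h^2 + 28h + 6).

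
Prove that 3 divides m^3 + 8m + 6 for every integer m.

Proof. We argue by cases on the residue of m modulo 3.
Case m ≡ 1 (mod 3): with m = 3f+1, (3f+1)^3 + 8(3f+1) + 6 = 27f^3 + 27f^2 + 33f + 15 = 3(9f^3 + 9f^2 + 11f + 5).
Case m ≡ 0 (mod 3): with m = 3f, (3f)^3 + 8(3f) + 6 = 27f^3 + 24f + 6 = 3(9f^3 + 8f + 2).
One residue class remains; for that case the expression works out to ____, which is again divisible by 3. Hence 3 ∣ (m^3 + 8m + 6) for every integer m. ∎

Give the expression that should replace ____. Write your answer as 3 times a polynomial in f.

3(9f^3 + 18f^2 + 20f + 10)

Only m ≡ 2 (mod 3) is unaccounted for. Put m = 3f+2:
(3f+2)^3 + 8(3f+2) + 6 expands to 27f^3 + 54f^2 + 60f + 30,
and factoring out 3 leaves 3(9f^3 + 18f^2 + 20f + 10).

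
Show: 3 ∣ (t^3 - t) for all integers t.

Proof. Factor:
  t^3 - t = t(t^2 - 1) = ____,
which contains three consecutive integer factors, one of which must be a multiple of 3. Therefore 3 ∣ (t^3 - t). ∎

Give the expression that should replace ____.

t(t^2 - 1) = t(t - 1)(t + 1) = (t - 1)t(t + 1).
These three factors are consecutive integers, so their product is divisible by 3.

(t - 1)t(t + 1)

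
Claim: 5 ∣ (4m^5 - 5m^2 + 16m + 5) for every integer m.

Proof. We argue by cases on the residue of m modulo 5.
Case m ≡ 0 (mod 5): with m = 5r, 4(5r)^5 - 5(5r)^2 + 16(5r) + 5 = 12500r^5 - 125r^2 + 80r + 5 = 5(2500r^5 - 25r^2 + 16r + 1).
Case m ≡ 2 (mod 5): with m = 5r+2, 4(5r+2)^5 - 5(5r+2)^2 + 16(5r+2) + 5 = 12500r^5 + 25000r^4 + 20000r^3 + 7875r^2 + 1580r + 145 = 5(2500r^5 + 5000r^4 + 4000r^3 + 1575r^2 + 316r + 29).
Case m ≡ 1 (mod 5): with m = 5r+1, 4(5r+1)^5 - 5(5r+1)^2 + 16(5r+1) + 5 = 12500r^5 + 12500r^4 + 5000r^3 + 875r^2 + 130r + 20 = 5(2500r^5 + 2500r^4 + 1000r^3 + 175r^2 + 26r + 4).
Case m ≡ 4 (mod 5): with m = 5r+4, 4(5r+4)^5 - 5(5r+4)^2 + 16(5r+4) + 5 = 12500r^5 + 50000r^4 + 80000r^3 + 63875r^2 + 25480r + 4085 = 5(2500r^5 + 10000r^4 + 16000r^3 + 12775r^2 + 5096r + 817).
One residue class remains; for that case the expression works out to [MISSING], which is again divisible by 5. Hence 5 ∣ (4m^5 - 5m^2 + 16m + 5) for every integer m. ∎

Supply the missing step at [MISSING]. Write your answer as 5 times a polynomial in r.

The residues treated are {0, 2, 1, 4}, so the missing case is m ≡ 3 (mod 5); write m = 5r+3.
Then 4(5r+3)^5 - 5(5r+3)^2 + 16(5r+3) + 5 = 12500r^5 + 37500r^4 + 45000r^3 + 26875r^2 + 8030r + 980 = 5(2500r^5 + 7500r^4 + 9000r^3 + 5375r^2 + 1606r + 196).

5(2500r^5 + 7500r^4 + 9000r^3 + 5375r^2 + 1606r + 196)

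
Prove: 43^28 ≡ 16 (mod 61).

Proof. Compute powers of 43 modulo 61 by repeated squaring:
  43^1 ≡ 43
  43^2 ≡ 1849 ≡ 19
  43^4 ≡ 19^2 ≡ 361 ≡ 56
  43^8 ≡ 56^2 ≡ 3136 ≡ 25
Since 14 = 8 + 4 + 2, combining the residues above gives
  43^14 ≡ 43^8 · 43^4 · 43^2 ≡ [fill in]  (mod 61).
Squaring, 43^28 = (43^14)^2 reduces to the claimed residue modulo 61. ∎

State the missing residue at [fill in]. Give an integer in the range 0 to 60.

4

Multiply the listed residues: 25 · 56 · 19 = 1400 → 26600.
Reducing modulo 61: 26600 = 436·61 + 4, so 43^14 ≡ 4.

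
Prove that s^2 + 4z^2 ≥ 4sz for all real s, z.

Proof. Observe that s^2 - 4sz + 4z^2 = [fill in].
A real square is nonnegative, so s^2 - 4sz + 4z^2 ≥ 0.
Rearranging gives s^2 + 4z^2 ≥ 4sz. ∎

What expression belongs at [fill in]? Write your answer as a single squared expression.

The leading and trailing coefficients are 1^2 and 2^2, and 4 = 2·1·2, so the trinomial is (s - 2z)^2.
Hence s^2 - 4sz + 4z^2 ≥ 0.

(s - 2z)^2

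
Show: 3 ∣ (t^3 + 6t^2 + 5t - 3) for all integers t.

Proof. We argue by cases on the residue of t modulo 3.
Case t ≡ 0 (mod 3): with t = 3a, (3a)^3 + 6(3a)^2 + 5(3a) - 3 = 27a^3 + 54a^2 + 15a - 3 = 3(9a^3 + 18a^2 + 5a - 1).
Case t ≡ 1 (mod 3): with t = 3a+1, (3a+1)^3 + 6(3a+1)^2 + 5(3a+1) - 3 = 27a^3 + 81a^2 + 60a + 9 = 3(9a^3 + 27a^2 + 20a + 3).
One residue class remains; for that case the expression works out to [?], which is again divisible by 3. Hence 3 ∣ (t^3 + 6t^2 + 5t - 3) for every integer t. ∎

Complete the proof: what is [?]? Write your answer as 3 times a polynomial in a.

3(9a^3 + 36a^2 + 41a + 13)

Only t ≡ 2 (mod 3) is unaccounted for. Put t = 3a+2:
(3a+2)^3 + 6(3a+2)^2 + 5(3a+2) - 3 expands to 27a^3 + 108a^2 + 123a + 39,
and factoring out 3 leaves 3(9a^3 + 36a^2 + 41a + 13).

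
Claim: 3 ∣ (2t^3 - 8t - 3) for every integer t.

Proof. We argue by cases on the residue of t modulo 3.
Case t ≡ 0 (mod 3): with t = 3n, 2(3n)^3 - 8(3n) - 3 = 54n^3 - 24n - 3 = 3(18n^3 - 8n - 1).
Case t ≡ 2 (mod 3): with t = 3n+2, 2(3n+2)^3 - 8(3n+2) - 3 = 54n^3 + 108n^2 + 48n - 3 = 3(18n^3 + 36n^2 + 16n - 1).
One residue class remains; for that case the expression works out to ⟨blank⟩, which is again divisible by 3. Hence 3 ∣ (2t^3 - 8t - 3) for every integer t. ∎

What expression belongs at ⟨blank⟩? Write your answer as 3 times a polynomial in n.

The residues treated are {0, 2}, so the missing case is t ≡ 1 (mod 3); write t = 3n+1.
Then 2(3n+1)^3 - 8(3n+1) - 3 = 54n^3 + 54n^2 - 6n - 9 = 3(18n^3 + 18n^2 - 2n - 3).

3(18n^3 + 18n^2 - 2n - 3)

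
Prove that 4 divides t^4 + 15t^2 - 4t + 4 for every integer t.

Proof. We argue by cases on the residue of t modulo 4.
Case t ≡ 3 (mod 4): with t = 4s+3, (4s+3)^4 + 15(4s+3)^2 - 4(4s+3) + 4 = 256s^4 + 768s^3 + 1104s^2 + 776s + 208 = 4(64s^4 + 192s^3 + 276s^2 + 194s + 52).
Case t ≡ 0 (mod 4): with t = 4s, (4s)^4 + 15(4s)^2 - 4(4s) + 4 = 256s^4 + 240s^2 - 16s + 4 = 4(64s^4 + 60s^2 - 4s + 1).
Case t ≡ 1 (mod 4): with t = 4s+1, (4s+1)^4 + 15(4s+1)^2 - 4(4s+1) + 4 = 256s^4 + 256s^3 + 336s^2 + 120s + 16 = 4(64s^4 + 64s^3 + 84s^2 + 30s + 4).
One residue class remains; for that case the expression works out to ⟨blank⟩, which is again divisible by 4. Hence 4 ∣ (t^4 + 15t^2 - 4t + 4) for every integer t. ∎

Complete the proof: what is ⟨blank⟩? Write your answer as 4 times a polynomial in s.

The residues treated are {3, 0, 1}, so the missing case is t ≡ 2 (mod 4); write t = 4s+2.
Then (4s+2)^4 + 15(4s+2)^2 - 4(4s+2) + 4 = 256s^4 + 512s^3 + 624s^2 + 352s + 72 = 4(64s^4 + 128s^3 + 156s^2 + 88s + 18).

4(64s^4 + 128s^3 + 156s^2 + 88s + 18)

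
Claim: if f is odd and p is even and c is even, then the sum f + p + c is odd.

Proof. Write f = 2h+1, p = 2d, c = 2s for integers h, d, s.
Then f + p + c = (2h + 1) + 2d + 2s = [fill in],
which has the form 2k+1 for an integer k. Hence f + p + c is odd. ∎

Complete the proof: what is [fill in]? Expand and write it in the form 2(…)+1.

(2h + 1) + 2d + 2s = 2d + 2h + 2s + 1
= 2(d + h + s) + 1.
Since d + h + s is an integer, the sum is of the form 2k+1 for an integer k.

2(d + h + s) + 1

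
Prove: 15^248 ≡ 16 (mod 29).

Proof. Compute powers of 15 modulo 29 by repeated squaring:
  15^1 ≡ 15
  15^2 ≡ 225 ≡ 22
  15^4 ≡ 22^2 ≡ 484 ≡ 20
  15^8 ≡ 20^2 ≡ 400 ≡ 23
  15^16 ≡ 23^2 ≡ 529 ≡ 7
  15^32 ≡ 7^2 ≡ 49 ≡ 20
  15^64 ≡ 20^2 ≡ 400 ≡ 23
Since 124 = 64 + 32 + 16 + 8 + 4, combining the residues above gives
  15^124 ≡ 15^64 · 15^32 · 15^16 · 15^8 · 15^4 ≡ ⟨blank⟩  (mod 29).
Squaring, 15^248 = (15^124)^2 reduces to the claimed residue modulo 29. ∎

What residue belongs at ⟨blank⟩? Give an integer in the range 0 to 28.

25

Multiply the listed residues: 23 · 20 · 7 · 23 · 20 = 460 → 3220 → 74060 → 1481200.
Reducing modulo 29: 1481200 = 51075·29 + 25, so 15^124 ≡ 25.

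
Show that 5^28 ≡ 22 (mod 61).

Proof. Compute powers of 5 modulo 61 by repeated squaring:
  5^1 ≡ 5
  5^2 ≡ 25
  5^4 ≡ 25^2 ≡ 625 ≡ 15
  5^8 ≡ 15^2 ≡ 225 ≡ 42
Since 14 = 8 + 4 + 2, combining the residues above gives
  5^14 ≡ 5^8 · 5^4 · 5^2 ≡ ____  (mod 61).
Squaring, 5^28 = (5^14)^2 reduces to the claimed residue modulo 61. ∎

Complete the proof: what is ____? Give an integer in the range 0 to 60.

12

5^8 · 5^4 · 5^2 ≡ 42 · 15 · 25 = 15750.
15750 mod 61 = 12, so 5^14 ≡ 12 (mod 61).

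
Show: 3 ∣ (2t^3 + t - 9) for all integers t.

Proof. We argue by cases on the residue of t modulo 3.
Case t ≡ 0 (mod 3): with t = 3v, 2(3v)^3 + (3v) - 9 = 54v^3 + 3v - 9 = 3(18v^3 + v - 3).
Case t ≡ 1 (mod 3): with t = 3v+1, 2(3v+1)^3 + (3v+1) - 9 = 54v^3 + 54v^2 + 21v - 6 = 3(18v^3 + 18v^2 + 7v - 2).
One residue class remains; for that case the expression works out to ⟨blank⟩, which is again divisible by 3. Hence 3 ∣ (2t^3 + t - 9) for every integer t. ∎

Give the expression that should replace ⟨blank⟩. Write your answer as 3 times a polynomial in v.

The residues treated are {0, 1}, so the missing case is t ≡ 2 (mod 3); write t = 3v+2.
Then 2(3v+2)^3 + (3v+2) - 9 = 54v^3 + 108v^2 + 75v + 9 = 3(18v^3 + 36v^2 + 25v + 3).

3(18v^3 + 36v^2 + 25v + 3)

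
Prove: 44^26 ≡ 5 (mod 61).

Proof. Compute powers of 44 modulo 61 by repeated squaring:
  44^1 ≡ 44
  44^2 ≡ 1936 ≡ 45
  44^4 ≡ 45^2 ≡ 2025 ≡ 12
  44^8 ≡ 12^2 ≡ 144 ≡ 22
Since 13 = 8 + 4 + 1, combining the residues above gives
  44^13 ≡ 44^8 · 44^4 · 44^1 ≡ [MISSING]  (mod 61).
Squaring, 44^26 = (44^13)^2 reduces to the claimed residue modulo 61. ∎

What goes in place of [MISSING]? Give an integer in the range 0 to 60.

26

Multiply the listed residues: 22 · 12 · 44 = 264 → 11616.
Reducing modulo 61: 11616 = 190·61 + 26, so 44^13 ≡ 26.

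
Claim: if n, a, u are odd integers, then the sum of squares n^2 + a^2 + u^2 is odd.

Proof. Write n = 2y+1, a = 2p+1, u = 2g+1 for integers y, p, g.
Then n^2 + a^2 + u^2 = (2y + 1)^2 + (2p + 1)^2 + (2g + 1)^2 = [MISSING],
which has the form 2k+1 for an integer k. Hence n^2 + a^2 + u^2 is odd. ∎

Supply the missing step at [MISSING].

2(2g^2 + 2g + 2p^2 + 2p + 2y^2 + 2y + 1) + 1

(2y + 1)^2 + (2p + 1)^2 + (2g + 1)^2 = 4g^2 + 4g + 4p^2 + 4p + 4y^2 + 4y + 3
= 2(2g^2 + 2g + 2p^2 + 2p + 2y^2 + 2y + 1) + 1.
Since 2g^2 + 2g + 2p^2 + 2p + 2y^2 + 2y + 1 is an integer, the sum of squares is of the form 2k+1 for an integer k.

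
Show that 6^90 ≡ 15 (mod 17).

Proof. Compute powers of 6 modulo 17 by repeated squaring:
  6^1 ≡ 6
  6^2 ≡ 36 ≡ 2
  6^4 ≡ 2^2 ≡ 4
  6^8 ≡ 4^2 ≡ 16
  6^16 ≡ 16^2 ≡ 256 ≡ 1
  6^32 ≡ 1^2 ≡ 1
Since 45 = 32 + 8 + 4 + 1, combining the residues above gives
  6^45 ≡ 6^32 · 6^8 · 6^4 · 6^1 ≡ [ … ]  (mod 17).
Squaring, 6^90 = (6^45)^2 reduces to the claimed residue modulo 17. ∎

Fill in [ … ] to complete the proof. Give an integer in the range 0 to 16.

10

6^32 · 6^8 · 6^4 · 6^1 ≡ 1 · 16 · 4 · 6 = 384.
384 mod 17 = 10, so 6^45 ≡ 10 (mod 17).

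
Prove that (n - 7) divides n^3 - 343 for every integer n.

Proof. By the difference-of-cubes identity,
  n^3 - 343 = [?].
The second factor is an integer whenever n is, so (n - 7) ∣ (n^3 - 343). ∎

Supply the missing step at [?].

Polynomial division of n^3 - 343 by n - 7 leaves remainder 0 and quotient n^2 + 7n + 49.
Hence n^3 - 343 = (n - 7)(n^2 + 7n + 49).

(n - 7)(n^2 + 7n + 49)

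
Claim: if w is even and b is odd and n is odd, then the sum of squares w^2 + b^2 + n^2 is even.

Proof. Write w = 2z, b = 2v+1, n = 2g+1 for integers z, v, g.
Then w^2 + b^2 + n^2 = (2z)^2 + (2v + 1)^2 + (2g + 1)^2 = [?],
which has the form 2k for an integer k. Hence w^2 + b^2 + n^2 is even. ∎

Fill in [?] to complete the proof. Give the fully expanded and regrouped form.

Expanding: (2z)^2 + (2v + 1)^2 + (2g + 1)^2 = 4g^2 + 4g + 4v^2 + 4v + 4z^2 + 2.
Every term is even; pulling out the factor of 2 gives 2(2g^2 + 2g + 2v^2 + 2v + 2z^2 + 1).

2(2g^2 + 2g + 2v^2 + 2v + 2z^2 + 1)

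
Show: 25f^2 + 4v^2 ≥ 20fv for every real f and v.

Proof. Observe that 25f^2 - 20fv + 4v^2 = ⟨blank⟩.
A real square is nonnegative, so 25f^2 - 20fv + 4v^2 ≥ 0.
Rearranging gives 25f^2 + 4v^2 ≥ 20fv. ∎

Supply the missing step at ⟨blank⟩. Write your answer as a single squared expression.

25f^2 - 20fv + 4v^2 is a perfect-square trinomial: the outer terms are (5f)^2 and (2v)^2, and the cross term is -2·5f·2v.
So 25f^2 - 20fv + 4v^2 = (5f - 2v)^2 ≥ 0.

(5f - 2v)^2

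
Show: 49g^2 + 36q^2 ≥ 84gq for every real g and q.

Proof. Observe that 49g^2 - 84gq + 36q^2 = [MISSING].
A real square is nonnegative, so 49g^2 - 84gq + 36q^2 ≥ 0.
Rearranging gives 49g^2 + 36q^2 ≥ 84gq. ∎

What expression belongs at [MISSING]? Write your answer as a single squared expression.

49g^2 - 84gq + 36q^2 is a perfect-square trinomial: the outer terms are (7g)^2 and (6q)^2, and the cross term is -2·7g·6q.
So 49g^2 - 84gq + 36q^2 = (7g - 6q)^2 ≥ 0.

(7g - 6q)^2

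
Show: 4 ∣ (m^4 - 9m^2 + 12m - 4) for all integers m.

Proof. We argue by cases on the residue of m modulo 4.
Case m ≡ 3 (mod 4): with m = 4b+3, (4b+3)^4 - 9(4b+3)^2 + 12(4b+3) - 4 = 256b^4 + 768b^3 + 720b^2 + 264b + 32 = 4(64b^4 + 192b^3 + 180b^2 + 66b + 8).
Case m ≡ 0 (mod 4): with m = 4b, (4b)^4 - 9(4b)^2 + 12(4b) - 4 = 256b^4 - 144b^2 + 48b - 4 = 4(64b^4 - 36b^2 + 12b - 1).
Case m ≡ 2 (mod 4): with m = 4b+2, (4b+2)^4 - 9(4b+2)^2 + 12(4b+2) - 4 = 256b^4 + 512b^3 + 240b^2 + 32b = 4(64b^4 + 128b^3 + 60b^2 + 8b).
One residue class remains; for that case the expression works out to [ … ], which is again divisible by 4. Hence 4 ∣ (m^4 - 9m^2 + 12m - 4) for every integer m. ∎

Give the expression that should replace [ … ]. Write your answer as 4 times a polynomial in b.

4(64b^4 + 64b^3 - 12b^2 - 2b)

Only m ≡ 1 (mod 4) is unaccounted for. Put m = 4b+1:
(4b+1)^4 - 9(4b+1)^2 + 12(4b+1) - 4 expands to 256b^4 + 256b^3 - 48b^2 - 8b,
and factoring out 4 leaves 4(64b^4 + 64b^3 - 12b^2 - 2b).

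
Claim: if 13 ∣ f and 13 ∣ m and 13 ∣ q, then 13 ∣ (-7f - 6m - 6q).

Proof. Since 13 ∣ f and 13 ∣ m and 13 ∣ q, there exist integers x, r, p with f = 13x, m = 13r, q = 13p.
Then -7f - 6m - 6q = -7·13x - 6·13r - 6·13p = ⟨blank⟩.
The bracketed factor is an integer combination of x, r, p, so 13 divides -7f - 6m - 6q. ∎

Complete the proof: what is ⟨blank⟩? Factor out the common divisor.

Pull the common 13 out of every term: -7·13x - 6·13r - 6·13p = 13(-6p - 6r - 7x).
-6p - 6r - 7x is an integer, which exhibits the divisibility.

13(-6p - 6r - 7x)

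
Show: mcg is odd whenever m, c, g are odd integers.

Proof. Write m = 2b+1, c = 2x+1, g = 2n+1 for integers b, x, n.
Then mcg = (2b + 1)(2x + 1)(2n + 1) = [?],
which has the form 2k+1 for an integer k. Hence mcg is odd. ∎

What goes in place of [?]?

(2b + 1)(2x + 1)(2n + 1) = 8bnx + 4bn + 4bx + 2b + 4nx + 2n + 2x + 1
= 2(4bnx + 2bn + 2bx + b + 2nx + n + x) + 1.
Since 4bnx + 2bn + 2bx + b + 2nx + n + x is an integer, the product is of the form 2k+1 for an integer k.

2(4bnx + 2bn + 2bx + b + 2nx + n + x) + 1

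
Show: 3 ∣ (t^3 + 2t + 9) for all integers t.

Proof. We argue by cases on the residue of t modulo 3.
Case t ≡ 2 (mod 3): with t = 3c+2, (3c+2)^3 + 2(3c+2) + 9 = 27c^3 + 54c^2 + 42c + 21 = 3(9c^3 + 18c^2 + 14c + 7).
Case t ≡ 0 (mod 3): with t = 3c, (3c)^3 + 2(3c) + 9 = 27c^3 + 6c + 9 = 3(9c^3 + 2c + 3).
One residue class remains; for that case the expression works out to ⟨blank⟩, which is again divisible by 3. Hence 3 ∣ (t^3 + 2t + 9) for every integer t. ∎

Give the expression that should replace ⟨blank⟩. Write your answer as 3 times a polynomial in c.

Only t ≡ 1 (mod 3) is unaccounted for. Put t = 3c+1:
(3c+1)^3 + 2(3c+1) + 9 expands to 27c^3 + 27c^2 + 15c + 12,
and factoring out 3 leaves 3(9c^3 + 9c^2 + 5c + 4).

3(9c^3 + 9c^2 + 5c + 4)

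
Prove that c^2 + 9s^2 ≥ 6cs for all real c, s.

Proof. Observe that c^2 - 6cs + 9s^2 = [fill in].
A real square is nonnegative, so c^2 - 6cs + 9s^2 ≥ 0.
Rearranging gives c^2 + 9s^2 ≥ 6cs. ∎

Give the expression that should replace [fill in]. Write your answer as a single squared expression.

The leading and trailing coefficients are 1^2 and 3^2, and 6 = 2·1·3, so the trinomial is (c - 3s)^2.
Hence c^2 - 6cs + 9s^2 ≥ 0.

(c - 3s)^2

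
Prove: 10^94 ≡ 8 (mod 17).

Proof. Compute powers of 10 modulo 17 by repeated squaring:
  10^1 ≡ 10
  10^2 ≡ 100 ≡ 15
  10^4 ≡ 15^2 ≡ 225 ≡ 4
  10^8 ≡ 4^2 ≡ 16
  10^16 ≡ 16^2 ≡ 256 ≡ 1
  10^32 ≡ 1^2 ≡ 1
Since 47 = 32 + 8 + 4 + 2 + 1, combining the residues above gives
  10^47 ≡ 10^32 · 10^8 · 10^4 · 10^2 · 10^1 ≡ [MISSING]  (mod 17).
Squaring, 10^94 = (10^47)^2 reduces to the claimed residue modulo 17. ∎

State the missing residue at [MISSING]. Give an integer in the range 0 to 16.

12

Multiply the listed residues: 1 · 16 · 4 · 15 · 10 = 16 → 64 → 960 → 9600.
Reducing modulo 17: 9600 = 564·17 + 12, so 10^47 ≡ 12.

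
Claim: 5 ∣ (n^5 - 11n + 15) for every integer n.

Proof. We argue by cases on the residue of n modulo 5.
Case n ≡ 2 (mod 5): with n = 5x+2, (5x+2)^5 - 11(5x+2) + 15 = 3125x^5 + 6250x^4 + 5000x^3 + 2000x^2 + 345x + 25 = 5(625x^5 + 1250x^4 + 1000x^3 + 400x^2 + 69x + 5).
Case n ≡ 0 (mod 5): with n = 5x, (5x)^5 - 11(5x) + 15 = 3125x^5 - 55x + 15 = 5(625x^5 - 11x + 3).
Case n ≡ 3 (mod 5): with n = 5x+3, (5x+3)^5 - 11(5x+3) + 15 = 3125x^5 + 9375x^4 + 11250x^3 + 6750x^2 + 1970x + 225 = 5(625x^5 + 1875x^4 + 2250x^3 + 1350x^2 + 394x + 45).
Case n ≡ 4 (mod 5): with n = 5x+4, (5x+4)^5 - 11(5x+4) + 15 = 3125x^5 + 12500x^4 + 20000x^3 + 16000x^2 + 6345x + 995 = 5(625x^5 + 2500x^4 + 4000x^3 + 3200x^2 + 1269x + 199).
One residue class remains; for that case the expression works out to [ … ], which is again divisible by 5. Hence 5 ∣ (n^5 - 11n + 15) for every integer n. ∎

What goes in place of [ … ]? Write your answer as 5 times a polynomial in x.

5(625x^5 + 625x^4 + 250x^3 + 50x^2 - 6x + 1)

The residues treated are {2, 0, 3, 4}, so the missing case is n ≡ 1 (mod 5); write n = 5x+1.
Then (5x+1)^5 - 11(5x+1) + 15 = 3125x^5 + 3125x^4 + 1250x^3 + 250x^2 - 30x + 5 = 5(625x^5 + 625x^4 + 250x^3 + 50x^2 - 6x + 1).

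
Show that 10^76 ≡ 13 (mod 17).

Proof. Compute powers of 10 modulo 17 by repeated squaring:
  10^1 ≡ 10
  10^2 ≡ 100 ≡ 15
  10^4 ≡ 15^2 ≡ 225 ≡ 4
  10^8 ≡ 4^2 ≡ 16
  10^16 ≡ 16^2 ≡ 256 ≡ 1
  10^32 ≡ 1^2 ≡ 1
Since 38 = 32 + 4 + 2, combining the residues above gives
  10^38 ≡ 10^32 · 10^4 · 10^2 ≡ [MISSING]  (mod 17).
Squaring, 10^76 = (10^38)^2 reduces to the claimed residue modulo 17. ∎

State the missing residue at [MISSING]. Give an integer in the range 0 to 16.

9

Multiply the listed residues: 1 · 4 · 15 = 4 → 60.
Reducing modulo 17: 60 = 3·17 + 9, so 10^38 ≡ 9.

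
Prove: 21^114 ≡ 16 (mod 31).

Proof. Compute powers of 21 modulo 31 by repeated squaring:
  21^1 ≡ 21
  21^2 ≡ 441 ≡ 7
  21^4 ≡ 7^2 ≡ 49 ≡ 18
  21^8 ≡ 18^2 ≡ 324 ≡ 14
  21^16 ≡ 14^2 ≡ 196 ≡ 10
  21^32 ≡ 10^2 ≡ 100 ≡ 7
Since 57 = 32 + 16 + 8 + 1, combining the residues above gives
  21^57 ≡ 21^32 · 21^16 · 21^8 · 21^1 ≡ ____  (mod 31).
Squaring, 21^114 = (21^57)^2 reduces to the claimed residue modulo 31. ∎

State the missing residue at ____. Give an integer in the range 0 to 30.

Multiply the listed residues: 7 · 10 · 14 · 21 = 70 → 980 → 20580.
Reducing modulo 31: 20580 = 663·31 + 27, so 21^57 ≡ 27.

27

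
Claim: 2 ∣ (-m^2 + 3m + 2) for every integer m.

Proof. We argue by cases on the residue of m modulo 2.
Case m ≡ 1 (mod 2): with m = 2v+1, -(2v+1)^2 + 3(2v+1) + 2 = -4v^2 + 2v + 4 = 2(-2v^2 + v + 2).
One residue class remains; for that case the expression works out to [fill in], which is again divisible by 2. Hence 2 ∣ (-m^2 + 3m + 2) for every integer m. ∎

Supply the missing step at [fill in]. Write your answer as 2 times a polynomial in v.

2(-2v^2 + 3v + 1)

The residues treated are {1}, so the missing case is m ≡ 0 (mod 2); write m = 2v.
Then -(2v)^2 + 3(2v) + 2 = -4v^2 + 6v + 2 = 2(-2v^2 + 3v + 1).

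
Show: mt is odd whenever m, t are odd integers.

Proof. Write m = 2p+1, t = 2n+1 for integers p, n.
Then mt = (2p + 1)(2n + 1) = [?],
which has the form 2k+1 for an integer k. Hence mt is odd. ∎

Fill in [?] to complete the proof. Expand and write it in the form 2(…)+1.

Expanding: (2p + 1)(2n + 1) = 4np + 2n + 2p + 1.
Every term except the constant is even, so this is 2(2np + n + p) + 1,
and 2np + n + p ∈ ℤ gives the required form.

2(2np + n + p) + 1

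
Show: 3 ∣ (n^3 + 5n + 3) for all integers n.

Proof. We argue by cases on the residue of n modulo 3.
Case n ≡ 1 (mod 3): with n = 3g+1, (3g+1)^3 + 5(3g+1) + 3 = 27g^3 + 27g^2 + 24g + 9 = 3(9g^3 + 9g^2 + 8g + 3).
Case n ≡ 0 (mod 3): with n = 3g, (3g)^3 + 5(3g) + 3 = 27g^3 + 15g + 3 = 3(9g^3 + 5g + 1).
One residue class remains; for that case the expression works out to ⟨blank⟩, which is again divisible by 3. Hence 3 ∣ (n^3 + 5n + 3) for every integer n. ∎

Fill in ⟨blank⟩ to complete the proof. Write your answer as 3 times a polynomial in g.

3(9g^3 + 18g^2 + 17g + 7)

The residues treated are {1, 0}, so the missing case is n ≡ 2 (mod 3); write n = 3g+2.
Then (3g+2)^3 + 5(3g+2) + 3 = 27g^3 + 54g^2 + 51g + 21 = 3(9g^3 + 18g^2 + 17g + 7).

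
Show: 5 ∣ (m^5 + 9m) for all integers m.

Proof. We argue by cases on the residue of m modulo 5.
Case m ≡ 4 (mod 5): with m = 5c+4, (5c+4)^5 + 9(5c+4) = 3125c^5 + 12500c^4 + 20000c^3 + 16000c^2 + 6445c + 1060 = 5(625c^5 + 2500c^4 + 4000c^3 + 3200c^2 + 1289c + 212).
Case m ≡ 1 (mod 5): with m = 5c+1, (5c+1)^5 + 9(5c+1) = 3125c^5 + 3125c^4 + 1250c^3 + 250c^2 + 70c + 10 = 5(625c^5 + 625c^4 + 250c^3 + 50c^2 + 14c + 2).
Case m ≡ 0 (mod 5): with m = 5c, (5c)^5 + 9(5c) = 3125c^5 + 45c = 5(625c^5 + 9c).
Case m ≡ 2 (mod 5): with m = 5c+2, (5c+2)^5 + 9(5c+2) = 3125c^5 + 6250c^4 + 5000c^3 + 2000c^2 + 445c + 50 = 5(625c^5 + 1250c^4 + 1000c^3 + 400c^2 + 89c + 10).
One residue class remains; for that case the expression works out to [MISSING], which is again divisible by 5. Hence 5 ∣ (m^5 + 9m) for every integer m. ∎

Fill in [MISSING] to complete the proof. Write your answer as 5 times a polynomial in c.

Only m ≡ 3 (mod 5) is unaccounted for. Put m = 5c+3:
(5c+3)^5 + 9(5c+3) expands to 3125c^5 + 9375c^4 + 11250c^3 + 6750c^2 + 2070c + 270,
and factoring out 5 leaves 5(625c^5 + 1875c^4 + 2250c^3 + 1350c^2 + 414c + 54).

5(625c^5 + 1875c^4 + 2250c^3 + 1350c^2 + 414c + 54)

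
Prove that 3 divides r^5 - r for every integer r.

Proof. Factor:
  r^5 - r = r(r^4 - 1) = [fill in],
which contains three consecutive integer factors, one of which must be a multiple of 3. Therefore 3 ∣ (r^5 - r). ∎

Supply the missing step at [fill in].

r^4 - 1 = (r^2 - 1)(r^2 + 1), and r^2 - 1 = (r-1)(r+1).
So r(r^4 - 1) = (r - 1)r(r + 1)(r^2 + 1).

(r - 1)r(r + 1)(r^2 + 1)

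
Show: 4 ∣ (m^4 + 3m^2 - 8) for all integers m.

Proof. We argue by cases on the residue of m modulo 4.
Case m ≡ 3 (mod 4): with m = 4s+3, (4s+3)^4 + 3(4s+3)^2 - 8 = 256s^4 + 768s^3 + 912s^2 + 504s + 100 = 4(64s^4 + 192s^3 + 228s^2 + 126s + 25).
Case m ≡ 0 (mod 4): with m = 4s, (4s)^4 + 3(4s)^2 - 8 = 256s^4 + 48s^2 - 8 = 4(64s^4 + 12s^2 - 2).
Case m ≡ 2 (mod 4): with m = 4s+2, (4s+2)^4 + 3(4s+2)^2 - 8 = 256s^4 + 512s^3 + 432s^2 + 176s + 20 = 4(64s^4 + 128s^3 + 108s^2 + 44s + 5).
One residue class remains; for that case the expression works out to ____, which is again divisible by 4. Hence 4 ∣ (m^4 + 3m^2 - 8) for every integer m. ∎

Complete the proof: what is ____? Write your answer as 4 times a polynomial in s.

4(64s^4 + 64s^3 + 36s^2 + 10s - 1)

The residues treated are {3, 0, 2}, so the missing case is m ≡ 1 (mod 4); write m = 4s+1.
Then (4s+1)^4 + 3(4s+1)^2 - 8 = 256s^4 + 256s^3 + 144s^2 + 40s - 4 = 4(64s^4 + 64s^3 + 36s^2 + 10s - 1).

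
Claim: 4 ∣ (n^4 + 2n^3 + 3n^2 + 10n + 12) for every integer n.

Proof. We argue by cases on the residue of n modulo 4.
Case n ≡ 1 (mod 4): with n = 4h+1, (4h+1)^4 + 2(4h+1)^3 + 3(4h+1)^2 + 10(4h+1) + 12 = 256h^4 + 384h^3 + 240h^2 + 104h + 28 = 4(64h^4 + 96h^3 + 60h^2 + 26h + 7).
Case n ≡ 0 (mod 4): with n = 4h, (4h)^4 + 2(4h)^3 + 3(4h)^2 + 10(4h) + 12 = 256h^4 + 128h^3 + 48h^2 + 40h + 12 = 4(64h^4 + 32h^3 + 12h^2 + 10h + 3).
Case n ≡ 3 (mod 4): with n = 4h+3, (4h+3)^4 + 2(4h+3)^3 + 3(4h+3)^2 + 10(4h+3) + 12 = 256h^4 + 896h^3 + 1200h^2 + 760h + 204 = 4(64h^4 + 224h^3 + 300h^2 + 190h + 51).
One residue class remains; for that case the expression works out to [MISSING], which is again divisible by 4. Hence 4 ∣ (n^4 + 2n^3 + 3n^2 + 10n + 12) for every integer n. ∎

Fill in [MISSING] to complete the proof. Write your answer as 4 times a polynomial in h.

Only n ≡ 2 (mod 4) is unaccounted for. Put n = 4h+2:
(4h+2)^4 + 2(4h+2)^3 + 3(4h+2)^2 + 10(4h+2) + 12 expands to 256h^4 + 640h^3 + 624h^2 + 312h + 76,
and factoring out 4 leaves 4(64h^4 + 160h^3 + 156h^2 + 78h + 19).

4(64h^4 + 160h^3 + 156h^2 + 78h + 19)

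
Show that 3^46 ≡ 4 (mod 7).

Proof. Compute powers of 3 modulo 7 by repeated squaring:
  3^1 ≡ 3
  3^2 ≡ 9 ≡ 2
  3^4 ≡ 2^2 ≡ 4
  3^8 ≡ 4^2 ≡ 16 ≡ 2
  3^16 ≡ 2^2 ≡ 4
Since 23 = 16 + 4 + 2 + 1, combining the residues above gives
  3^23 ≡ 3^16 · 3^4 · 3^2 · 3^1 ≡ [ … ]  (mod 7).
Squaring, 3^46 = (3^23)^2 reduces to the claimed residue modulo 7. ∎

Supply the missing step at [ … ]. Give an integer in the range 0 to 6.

3^16 · 3^4 · 3^2 · 3^1 ≡ 4 · 4 · 2 · 3 = 96.
96 mod 7 = 5, so 3^23 ≡ 5 (mod 7).

5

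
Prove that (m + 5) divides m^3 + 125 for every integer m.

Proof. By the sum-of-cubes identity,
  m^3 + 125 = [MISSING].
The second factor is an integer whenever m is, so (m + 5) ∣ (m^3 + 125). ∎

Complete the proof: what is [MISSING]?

Polynomial division of m^3 + 125 by m + 5 leaves remainder 0 and quotient m^2 - 5m + 25.
Hence m^3 + 125 = (m + 5)(m^2 - 5m + 25).

(m + 5)(m^2 - 5m + 25)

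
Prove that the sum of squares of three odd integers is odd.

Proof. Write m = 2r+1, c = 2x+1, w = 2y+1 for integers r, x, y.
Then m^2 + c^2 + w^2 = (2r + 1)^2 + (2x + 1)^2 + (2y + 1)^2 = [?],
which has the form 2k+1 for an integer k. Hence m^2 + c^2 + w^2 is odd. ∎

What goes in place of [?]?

Expanding: (2r + 1)^2 + (2x + 1)^2 + (2y + 1)^2 = 4r^2 + 4r + 4x^2 + 4x + 4y^2 + 4y + 3.
Every term except the constant is even, so this is 2(2r^2 + 2r + 2x^2 + 2x + 2y^2 + 2y + 1) + 1,
and 2r^2 + 2r + 2x^2 + 2x + 2y^2 + 2y + 1 ∈ ℤ gives the required form.

2(2r^2 + 2r + 2x^2 + 2x + 2y^2 + 2y + 1) + 1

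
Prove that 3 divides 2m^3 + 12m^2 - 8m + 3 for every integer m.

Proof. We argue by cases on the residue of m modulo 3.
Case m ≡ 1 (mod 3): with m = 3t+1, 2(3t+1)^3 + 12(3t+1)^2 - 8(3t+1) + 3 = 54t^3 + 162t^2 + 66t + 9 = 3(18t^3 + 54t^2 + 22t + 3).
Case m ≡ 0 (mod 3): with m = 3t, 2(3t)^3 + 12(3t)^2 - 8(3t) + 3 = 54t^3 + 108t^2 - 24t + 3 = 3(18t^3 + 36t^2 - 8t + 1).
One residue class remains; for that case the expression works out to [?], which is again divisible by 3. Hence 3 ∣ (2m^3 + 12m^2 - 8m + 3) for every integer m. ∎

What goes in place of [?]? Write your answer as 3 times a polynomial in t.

3(18t^3 + 72t^2 + 64t + 17)

Only m ≡ 2 (mod 3) is unaccounted for. Put m = 3t+2:
2(3t+2)^3 + 12(3t+2)^2 - 8(3t+2) + 3 expands to 54t^3 + 216t^2 + 192t + 51,
and factoring out 3 leaves 3(18t^3 + 72t^2 + 64t + 17).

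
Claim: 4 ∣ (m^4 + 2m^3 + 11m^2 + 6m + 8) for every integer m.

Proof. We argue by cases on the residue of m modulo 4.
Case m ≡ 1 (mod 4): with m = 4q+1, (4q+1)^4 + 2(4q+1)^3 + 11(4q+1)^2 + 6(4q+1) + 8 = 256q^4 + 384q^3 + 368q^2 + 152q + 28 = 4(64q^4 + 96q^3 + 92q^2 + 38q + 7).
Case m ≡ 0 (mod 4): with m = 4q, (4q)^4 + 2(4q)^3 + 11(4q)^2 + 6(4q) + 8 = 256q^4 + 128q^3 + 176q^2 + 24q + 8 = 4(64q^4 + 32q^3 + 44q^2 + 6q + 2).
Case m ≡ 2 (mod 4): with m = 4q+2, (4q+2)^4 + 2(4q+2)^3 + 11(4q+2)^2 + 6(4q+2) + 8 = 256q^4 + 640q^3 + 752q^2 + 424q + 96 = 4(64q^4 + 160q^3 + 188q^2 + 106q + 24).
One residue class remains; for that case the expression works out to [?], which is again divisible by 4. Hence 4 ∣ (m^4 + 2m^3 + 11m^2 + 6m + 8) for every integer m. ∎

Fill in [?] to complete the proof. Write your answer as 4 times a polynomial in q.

4(64q^4 + 224q^3 + 332q^2 + 234q + 65)

The residues treated are {1, 0, 2}, so the missing case is m ≡ 3 (mod 4); write m = 4q+3.
Then (4q+3)^4 + 2(4q+3)^3 + 11(4q+3)^2 + 6(4q+3) + 8 = 256q^4 + 896q^3 + 1328q^2 + 936q + 260 = 4(64q^4 + 224q^3 + 332q^2 + 234q + 65).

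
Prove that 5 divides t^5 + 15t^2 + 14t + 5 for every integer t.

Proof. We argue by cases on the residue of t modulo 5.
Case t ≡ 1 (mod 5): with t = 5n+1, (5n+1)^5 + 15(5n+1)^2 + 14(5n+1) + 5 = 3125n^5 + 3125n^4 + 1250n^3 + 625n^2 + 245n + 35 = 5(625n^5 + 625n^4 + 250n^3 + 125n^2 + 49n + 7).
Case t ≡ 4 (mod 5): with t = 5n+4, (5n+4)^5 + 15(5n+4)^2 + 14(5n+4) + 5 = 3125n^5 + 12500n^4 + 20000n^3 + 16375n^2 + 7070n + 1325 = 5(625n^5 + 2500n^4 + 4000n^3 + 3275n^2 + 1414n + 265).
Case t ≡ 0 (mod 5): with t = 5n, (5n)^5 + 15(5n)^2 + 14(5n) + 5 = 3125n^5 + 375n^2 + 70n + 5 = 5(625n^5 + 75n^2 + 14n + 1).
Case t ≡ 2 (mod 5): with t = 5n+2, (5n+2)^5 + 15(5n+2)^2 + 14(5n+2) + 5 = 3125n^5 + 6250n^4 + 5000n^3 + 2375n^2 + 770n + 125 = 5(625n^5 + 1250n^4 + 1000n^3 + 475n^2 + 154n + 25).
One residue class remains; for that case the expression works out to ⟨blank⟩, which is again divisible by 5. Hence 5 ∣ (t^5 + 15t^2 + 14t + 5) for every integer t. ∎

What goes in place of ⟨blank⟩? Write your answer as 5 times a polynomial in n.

5(625n^5 + 1875n^4 + 2250n^3 + 1425n^2 + 509n + 85)

The residues treated are {1, 4, 0, 2}, so the missing case is t ≡ 3 (mod 5); write t = 5n+3.
Then (5n+3)^5 + 15(5n+3)^2 + 14(5n+3) + 5 = 3125n^5 + 9375n^4 + 11250n^3 + 7125n^2 + 2545n + 425 = 5(625n^5 + 1875n^4 + 2250n^3 + 1425n^2 + 509n + 85).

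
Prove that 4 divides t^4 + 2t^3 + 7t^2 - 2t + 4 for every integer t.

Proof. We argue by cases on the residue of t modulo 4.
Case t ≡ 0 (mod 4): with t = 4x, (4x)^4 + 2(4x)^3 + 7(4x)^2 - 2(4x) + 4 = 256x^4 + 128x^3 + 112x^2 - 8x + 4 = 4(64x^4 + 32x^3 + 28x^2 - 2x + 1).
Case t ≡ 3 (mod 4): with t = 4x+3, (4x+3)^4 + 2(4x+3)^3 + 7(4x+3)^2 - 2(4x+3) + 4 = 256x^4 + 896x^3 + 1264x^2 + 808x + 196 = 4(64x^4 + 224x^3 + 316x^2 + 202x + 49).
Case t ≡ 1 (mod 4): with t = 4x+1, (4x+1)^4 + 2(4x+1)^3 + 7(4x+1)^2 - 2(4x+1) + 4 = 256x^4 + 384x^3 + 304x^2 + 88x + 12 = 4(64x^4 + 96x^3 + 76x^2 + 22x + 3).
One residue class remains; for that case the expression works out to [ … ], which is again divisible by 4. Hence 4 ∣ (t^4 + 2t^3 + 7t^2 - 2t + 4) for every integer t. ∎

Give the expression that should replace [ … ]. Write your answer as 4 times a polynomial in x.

4(64x^4 + 160x^3 + 172x^2 + 82x + 15)

Only t ≡ 2 (mod 4) is unaccounted for. Put t = 4x+2:
(4x+2)^4 + 2(4x+2)^3 + 7(4x+2)^2 - 2(4x+2) + 4 expands to 256x^4 + 640x^3 + 688x^2 + 328x + 60,
and factoring out 4 leaves 4(64x^4 + 160x^3 + 172x^2 + 82x + 15).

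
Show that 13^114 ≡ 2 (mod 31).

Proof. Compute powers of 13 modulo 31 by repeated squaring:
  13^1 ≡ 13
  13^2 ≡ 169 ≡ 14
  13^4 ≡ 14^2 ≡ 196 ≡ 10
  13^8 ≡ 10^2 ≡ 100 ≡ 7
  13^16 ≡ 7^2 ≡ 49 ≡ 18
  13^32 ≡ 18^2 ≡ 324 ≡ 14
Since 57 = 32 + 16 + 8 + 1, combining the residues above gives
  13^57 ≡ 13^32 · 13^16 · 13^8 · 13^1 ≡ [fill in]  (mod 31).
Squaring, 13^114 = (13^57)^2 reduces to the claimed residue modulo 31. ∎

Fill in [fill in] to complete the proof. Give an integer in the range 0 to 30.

23

Multiply the listed residues: 14 · 18 · 7 · 13 = 252 → 1764 → 22932.
Reducing modulo 31: 22932 = 739·31 + 23, so 13^57 ≡ 23.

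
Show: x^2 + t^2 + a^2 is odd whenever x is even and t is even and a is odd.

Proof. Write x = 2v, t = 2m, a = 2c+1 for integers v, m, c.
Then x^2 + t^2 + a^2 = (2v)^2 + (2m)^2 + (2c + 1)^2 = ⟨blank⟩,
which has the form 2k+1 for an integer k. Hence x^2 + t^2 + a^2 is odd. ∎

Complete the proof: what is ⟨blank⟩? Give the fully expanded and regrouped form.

2(2c^2 + 2c + 2m^2 + 2v^2) + 1

(2v)^2 + (2m)^2 + (2c + 1)^2 = 4c^2 + 4c + 4m^2 + 4v^2 + 1
= 2(2c^2 + 2c + 2m^2 + 2v^2) + 1.
Since 2c^2 + 2c + 2m^2 + 2v^2 is an integer, the sum of squares is of the form 2k+1 for an integer k.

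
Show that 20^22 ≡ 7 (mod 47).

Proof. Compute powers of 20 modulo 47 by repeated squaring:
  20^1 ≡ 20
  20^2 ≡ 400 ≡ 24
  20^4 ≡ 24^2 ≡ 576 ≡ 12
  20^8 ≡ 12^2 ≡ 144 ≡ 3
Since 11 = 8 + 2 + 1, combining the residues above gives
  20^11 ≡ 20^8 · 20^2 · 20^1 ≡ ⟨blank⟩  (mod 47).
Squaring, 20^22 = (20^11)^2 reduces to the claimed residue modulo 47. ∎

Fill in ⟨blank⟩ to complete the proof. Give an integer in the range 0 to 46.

30

20^8 · 20^2 · 20^1 ≡ 3 · 24 · 20 = 1440.
1440 mod 47 = 30, so 20^11 ≡ 30 (mod 47).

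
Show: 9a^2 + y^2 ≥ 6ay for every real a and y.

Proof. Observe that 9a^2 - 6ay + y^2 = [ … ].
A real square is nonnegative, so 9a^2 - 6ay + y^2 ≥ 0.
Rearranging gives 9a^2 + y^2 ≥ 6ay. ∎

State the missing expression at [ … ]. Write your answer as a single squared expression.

(3a - y)^2

9a^2 - 6ay + y^2 is a perfect-square trinomial: the outer terms are (3a)^2 and (y)^2, and the cross term is -2·3a·y.
So 9a^2 - 6ay + y^2 = (3a - y)^2 ≥ 0.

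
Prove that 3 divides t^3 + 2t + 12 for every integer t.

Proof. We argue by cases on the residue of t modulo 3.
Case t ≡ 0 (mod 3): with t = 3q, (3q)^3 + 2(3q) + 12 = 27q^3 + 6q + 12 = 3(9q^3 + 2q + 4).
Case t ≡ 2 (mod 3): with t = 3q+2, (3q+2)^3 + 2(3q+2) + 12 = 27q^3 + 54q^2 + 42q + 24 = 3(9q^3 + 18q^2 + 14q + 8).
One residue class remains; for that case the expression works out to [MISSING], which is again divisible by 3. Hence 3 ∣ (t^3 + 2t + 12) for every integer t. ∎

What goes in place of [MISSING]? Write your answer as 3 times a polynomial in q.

Only t ≡ 1 (mod 3) is unaccounted for. Put t = 3q+1:
(3q+1)^3 + 2(3q+1) + 12 expands to 27q^3 + 27q^2 + 15q + 15,
and factoring out 3 leaves 3(9q^3 + 9q^2 + 5q + 5).

3(9q^3 + 9q^2 + 5q + 5)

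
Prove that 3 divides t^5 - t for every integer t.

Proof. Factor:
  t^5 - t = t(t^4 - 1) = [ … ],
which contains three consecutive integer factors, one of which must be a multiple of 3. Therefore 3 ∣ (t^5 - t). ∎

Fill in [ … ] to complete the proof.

(t - 1)t(t + 1)(t^2 + 1)

t^4 - 1 = (t^2 - 1)(t^2 + 1), and t^2 - 1 = (t-1)(t+1).
So t(t^4 - 1) = (t - 1)t(t + 1)(t^2 + 1).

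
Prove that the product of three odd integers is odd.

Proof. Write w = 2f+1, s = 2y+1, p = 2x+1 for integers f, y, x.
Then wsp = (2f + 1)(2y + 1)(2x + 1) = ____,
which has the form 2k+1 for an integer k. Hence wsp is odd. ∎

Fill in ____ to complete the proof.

2(4fxy + 2fx + 2fy + f + 2xy + x + y) + 1

Expanding: (2f + 1)(2y + 1)(2x + 1) = 8fxy + 4fx + 4fy + 2f + 4xy + 2x + 2y + 1.
Every term except the constant is even, so this is 2(4fxy + 2fx + 2fy + f + 2xy + x + y) + 1,
and 4fxy + 2fx + 2fy + f + 2xy + x + y ∈ ℤ gives the required form.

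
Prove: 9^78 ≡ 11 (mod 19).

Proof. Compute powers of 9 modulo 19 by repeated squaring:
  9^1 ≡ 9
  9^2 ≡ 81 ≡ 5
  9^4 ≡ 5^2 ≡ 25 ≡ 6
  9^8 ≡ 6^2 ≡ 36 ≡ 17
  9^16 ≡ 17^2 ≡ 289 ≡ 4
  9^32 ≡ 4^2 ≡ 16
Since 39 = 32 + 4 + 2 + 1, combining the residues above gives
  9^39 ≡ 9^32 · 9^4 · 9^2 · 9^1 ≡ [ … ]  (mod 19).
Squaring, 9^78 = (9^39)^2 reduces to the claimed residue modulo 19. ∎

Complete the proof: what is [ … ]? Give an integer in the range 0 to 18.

Multiply the listed residues: 16 · 6 · 5 · 9 = 96 → 480 → 4320.
Reducing modulo 19: 4320 = 227·19 + 7, so 9^39 ≡ 7.

7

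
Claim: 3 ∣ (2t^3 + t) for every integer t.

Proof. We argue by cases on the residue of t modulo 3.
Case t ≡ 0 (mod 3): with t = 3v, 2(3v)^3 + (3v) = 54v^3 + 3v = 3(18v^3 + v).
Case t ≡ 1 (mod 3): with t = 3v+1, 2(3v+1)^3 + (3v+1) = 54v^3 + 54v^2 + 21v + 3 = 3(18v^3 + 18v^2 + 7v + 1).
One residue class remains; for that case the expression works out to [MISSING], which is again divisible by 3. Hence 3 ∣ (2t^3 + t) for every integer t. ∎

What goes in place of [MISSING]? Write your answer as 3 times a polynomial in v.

Only t ≡ 2 (mod 3) is unaccounted for. Put t = 3v+2:
2(3v+2)^3 + (3v+2) expands to 54v^3 + 108v^2 + 75v + 18,
and factoring out 3 leaves 3(18v^3 + 36v^2 + 25v + 6).

3(18v^3 + 36v^2 + 25v + 6)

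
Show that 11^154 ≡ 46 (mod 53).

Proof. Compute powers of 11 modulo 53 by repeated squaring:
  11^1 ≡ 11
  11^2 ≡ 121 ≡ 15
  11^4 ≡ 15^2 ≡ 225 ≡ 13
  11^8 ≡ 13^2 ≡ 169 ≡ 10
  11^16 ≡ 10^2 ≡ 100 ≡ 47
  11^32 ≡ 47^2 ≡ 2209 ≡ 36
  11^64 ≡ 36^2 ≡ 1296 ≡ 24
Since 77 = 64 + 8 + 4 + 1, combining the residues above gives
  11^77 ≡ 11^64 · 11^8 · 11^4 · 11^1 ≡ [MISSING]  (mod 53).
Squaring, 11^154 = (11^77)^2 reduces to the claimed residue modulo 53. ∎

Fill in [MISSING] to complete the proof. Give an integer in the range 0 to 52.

Multiply the listed residues: 24 · 10 · 13 · 11 = 240 → 3120 → 34320.
Reducing modulo 53: 34320 = 647·53 + 29, so 11^77 ≡ 29.

29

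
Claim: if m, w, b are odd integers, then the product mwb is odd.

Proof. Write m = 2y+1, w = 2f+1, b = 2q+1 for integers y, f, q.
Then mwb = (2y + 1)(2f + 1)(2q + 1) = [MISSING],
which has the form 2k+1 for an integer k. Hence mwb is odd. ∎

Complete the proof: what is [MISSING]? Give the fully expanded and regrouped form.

(2y + 1)(2f + 1)(2q + 1) = 8fqy + 4fq + 4fy + 2f + 4qy + 2q + 2y + 1
= 2(4fqy + 2fq + 2fy + f + 2qy + q + y) + 1.
Since 4fqy + 2fq + 2fy + f + 2qy + q + y is an integer, the product is of the form 2k+1 for an integer k.

2(4fqy + 2fq + 2fy + f + 2qy + q + y) + 1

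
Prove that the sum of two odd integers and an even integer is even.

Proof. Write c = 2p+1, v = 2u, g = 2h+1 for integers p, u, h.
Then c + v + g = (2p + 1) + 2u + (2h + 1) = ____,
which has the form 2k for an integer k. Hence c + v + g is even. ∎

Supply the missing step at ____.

(2p + 1) + 2u + (2h + 1) = 2h + 2p + 2u + 2
= 2(h + p + u + 1).
Since h + p + u + 1 is an integer, the sum is of the form 2k for an integer k.

2(h + p + u + 1)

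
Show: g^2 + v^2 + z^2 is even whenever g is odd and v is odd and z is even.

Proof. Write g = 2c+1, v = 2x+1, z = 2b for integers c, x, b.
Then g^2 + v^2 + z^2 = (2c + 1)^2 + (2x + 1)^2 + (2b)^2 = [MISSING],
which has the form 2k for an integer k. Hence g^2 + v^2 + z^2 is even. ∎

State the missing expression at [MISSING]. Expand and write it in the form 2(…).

Expanding: (2c + 1)^2 + (2x + 1)^2 + (2b)^2 = 4b^2 + 4c^2 + 4c + 4x^2 + 4x + 2.
Every term is even; pulling out the factor of 2 gives 2(2b^2 + 2c^2 + 2c + 2x^2 + 2x + 1).

2(2b^2 + 2c^2 + 2c + 2x^2 + 2x + 1)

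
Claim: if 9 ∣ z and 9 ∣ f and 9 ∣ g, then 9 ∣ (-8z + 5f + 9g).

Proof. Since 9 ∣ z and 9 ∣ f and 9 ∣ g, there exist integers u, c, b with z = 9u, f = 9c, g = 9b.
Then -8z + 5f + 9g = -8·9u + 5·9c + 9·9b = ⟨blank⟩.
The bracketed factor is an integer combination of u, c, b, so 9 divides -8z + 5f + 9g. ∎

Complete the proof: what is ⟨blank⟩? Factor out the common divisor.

Each term has a factor of 9: -8·9u + 5·9c + 9·9b = 9·(9b + 5c - 8u).
Since 9b + 5c - 8u is an integer, 9 ∣ (-8z + 5f + 9g).

9(9b + 5c - 8u)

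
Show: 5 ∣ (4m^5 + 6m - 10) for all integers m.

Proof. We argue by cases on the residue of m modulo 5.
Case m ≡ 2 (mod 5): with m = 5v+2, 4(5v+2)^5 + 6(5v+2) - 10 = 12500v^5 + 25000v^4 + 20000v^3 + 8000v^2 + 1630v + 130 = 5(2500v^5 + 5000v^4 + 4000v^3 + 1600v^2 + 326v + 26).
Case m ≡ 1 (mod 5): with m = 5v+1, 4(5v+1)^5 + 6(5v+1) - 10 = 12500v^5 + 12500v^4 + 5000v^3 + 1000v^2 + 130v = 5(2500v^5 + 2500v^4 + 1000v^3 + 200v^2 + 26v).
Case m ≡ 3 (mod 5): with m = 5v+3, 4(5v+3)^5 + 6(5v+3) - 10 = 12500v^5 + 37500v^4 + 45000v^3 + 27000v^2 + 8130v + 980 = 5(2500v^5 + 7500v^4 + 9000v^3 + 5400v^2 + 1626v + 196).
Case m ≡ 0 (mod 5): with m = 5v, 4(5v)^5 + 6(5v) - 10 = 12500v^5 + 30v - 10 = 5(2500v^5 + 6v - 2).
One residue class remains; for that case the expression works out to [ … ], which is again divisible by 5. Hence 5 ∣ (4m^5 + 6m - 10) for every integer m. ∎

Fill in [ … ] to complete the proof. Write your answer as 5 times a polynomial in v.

5(2500v^5 + 10000v^4 + 16000v^3 + 12800v^2 + 5126v + 822)

Only m ≡ 4 (mod 5) is unaccounted for. Put m = 5v+4:
4(5v+4)^5 + 6(5v+4) - 10 expands to 12500v^5 + 50000v^4 + 80000v^3 + 64000v^2 + 25630v + 4110,
and factoring out 5 leaves 5(2500v^5 + 10000v^4 + 16000v^3 + 12800v^2 + 5126v + 822).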